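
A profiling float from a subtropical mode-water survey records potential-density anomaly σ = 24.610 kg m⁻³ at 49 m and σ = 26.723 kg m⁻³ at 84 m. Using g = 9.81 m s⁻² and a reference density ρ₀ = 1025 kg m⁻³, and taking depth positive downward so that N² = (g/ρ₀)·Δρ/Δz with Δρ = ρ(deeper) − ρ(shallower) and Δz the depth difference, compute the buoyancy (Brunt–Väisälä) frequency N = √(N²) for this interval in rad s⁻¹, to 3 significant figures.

Δρ = 1026.723 − 1024.610 = 2.113 kg m⁻³ over Δz = 84 − 49 = 35 m.
N² = (9.81/1025) × (2.113/35) = 5.7780 × 10⁻⁴ s⁻².
N = √(5.7780 × 10⁻⁴) = 0.024037 rad s⁻¹ ≈ 0.0240 rad s⁻¹.

0.0240 rad s⁻¹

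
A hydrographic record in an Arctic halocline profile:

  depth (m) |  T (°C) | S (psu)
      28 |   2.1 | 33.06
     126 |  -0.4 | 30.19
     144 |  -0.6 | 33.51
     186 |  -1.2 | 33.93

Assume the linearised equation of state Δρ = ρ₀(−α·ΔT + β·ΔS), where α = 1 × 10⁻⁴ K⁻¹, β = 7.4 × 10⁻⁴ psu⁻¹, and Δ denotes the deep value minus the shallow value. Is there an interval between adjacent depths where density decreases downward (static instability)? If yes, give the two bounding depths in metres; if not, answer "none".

28–126 m

Evaluate Δρ/ρ₀ = −αΔT + βΔS across each adjacent pair:
  28–126 m: −αΔT+βΔS = −(1 × 10⁻⁴)(-2.5)+(7.4 × 10⁻⁴)(-2.87) = -1.9 × 10⁻³ → UNSTABLE
  126–144 m: −αΔT+βΔS = −(1 × 10⁻⁴)(-0.2)+(7.4 × 10⁻⁴)(+3.32) = 2.5 × 10⁻³ → stable
  144–186 m: −αΔT+βΔS = −(1 × 10⁻⁴)(-0.6)+(7.4 × 10⁻⁴)(+0.42) = 3.7 × 10⁻⁴ → stable
The 28–126 m interval has Δρ < 0: lighter water underlies denser water.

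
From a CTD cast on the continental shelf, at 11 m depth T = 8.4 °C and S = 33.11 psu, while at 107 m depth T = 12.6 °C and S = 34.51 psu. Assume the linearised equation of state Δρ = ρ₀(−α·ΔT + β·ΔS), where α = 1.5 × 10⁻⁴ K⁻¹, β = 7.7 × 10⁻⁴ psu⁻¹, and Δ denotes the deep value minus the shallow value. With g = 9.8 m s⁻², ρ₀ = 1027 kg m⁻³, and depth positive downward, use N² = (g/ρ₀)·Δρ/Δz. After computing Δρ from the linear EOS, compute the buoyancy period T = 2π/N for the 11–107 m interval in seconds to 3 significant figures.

ΔT = +4.2 K, ΔS = +1.40 psu (deep − shallow).
Δρ/ρ₀ = −αΔT + βΔS = -6.30 × 10⁻⁴ + 1.078 × 10⁻³ = 4.48 × 10⁻⁴, so Δρ ≈ 0.4601 kg m⁻³.
N² = (g/ρ₀)·Δρ/Δz = g·(Δρ/ρ₀)/Δz = 9.8 × 4.48 × 10⁻⁴ / 96 = 4.5733 × 10⁻⁵ s⁻².
N = √(4.5733 × 10⁻⁵) = 6.7626 × 10⁻³ rad s⁻¹ → T = 2π/N = 929.11 s ≈ 929 s.

929 s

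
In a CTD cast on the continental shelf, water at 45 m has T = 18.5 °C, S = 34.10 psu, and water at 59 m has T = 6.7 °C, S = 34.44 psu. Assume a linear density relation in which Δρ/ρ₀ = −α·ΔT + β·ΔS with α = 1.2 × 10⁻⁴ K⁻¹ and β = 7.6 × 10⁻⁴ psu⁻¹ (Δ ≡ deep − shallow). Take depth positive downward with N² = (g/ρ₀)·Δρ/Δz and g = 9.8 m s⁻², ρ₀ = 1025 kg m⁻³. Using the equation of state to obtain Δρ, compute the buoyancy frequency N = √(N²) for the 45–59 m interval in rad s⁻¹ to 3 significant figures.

0.0342 rad s⁻¹

ΔT = -11.8 K, ΔS = +0.34 psu (deep − shallow).
Δρ/ρ₀ = −αΔT + βΔS = 1.416 × 10⁻³ + 2.584 × 10⁻⁴ = 1.6744 × 10⁻³, so Δρ ≈ 1.716 kg m⁻³.
N² = (g/ρ₀)·Δρ/Δz = g·(Δρ/ρ₀)/Δz = 9.8 × 1.6744 × 10⁻³ / 14 = 1.1721 × 10⁻³ s⁻².
N = √(1.1721 × 10⁻³) = 0.034236 rad s⁻¹ ≈ 0.0342 rad s⁻¹.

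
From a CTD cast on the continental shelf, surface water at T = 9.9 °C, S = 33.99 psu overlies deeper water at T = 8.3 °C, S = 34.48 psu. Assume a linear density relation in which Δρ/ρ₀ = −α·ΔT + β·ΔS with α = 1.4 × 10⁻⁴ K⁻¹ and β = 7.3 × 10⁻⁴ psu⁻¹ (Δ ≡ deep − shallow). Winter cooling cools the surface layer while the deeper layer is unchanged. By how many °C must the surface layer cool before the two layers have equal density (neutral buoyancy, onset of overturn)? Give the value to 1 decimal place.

4.2 °C

Neutral buoyancy requires Δρ = 0, i.e. −α(T_deep − T_surf′) + β(S_deep − S_surf) = 0.
T_surf′ = T_deep − (β/α)·ΔS = 8.3 − (7.3 × 10⁻⁴/1.4 × 10⁻⁴)·(+0.49) = 5.745 °C.
Cooling required: 9.9 − (5.745) = 4.155 °C.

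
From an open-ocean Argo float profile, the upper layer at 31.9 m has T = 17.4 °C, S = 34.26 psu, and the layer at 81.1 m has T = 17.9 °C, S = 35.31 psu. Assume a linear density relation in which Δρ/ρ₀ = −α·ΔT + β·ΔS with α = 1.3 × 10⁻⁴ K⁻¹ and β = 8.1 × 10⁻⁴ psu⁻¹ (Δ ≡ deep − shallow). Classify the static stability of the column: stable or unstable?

ΔT = 17.9 − 17.4 = +0.5 K and ΔS = 35.31 − 34.26 = +1.05 psu (deep − shallow).
−αΔT = -6.50 × 10⁻⁵; βΔS = 8.505 × 10⁻⁴; sum Δρ/ρ₀ = 7.855 × 10⁻⁴.
Δρ/ρ₀ > 0, so Δρ > 0: deeper water is denser → statically stable.

stable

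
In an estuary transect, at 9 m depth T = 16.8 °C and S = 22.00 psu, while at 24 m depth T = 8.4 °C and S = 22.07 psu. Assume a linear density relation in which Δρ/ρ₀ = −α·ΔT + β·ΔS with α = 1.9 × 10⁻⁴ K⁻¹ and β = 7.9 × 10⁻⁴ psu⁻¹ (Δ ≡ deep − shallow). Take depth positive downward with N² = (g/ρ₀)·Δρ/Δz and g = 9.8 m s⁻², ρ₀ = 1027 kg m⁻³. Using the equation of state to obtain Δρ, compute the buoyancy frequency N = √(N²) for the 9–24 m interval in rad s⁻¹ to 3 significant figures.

0.0328 rad s⁻¹

ΔT = -8.4 K, ΔS = +0.07 psu (deep − shallow).
Δρ/ρ₀ = −αΔT + βΔS = 1.596 × 10⁻³ + 5.53 × 10⁻⁵ = 1.6513 × 10⁻³, so Δρ ≈ 1.696 kg m⁻³.
N² = (g/ρ₀)·Δρ/Δz = g·(Δρ/ρ₀)/Δz = 9.8 × 1.6513 × 10⁻³ / 15 = 1.0788 × 10⁻³ s⁻².
N = √(1.0788 × 10⁻³) = 0.032845 rad s⁻¹ ≈ 0.0328 rad s⁻¹.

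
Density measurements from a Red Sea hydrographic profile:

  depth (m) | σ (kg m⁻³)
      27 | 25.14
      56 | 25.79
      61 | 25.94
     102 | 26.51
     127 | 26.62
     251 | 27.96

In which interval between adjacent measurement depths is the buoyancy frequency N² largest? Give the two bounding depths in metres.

Compute the density gradient over each adjacent pair:
  27–56 m: Δρ/Δz = 0.65/29 = 0.022 kg m⁻⁴
  56–61 m: Δρ/Δz = 0.15/5 = 0.030 kg m⁻⁴
  61–102 m: Δρ/Δz = 0.57/41 = 0.014 kg m⁻⁴
  102–127 m: Δρ/Δz = 0.11/25 = 4.4 × 10⁻³ kg m⁻⁴
  127–251 m: Δρ/Δz = 1.34/124 = 0.011 kg m⁻⁴
The largest gradient is in the 56–61 m interval — the pycnocline.

56–61 m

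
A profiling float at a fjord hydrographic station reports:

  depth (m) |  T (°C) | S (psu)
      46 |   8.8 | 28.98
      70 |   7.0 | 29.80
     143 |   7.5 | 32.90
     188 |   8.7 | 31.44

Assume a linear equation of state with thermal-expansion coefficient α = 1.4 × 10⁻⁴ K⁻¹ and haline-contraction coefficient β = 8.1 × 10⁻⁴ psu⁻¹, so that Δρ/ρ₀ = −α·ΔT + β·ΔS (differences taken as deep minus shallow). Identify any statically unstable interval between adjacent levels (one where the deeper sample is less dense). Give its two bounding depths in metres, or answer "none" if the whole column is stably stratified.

Evaluate Δρ/ρ₀ = −αΔT + βΔS across each adjacent pair:
  46–70 m: −αΔT+βΔS = −(1.4 × 10⁻⁴)(-1.8)+(8.1 × 10⁻⁴)(+0.82) = 9.2 × 10⁻⁴ → stable
  70–143 m: −αΔT+βΔS = −(1.4 × 10⁻⁴)(+0.5)+(8.1 × 10⁻⁴)(+3.10) = 2.4 × 10⁻³ → stable
  143–188 m: −αΔT+βΔS = −(1.4 × 10⁻⁴)(+1.2)+(8.1 × 10⁻⁴)(-1.46) = -1.4 × 10⁻³ → UNSTABLE
The 143–188 m interval has Δρ < 0: lighter water underlies denser water.

143–188 m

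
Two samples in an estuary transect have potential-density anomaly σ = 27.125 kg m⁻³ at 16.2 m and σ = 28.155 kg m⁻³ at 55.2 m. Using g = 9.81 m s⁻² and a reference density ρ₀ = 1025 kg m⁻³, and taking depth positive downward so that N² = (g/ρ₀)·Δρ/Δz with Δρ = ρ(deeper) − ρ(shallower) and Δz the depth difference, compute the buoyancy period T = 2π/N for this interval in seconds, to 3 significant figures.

Δρ = 1028.155 − 1027.125 = 1.030 kg m⁻³ over Δz = 55.2 − 16.2 = 39 m.
N² = (9.81/1025) × (1.030/39) = 2.5277 × 10⁻⁴ s⁻².
N = √(2.5277 × 10⁻⁴) = 0.015899 rad s⁻¹, so T = 2π/N = 395.19 s ≈ 395 s.

395 s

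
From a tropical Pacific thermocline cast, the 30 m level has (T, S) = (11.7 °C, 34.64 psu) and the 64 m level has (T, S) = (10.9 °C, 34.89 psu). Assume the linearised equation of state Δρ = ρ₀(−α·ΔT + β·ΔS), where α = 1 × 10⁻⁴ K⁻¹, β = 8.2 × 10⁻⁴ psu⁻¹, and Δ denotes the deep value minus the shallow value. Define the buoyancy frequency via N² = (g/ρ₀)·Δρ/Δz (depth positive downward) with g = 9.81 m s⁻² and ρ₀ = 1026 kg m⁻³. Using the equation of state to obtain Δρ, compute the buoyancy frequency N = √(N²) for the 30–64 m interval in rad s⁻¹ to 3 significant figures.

ΔT = -0.8 K, ΔS = +0.25 psu (deep − shallow).
Δρ/ρ₀ = −αΔT + βΔS = 8.00 × 10⁻⁵ + 2.05 × 10⁻⁴ = 2.85 × 10⁻⁴, so Δρ ≈ 0.2924 kg m⁻³.
N² = (g/ρ₀)·Δρ/Δz = g·(Δρ/ρ₀)/Δz = 9.81 × 2.85 × 10⁻⁴ / 34 = 8.2231 × 10⁻⁵ s⁻².
N = √(8.2231 × 10⁻⁵) = 9.0681 × 10⁻³ rad s⁻¹ ≈ 9.07 × 10⁻³ rad s⁻¹.

9.07 × 10⁻³ rad s⁻¹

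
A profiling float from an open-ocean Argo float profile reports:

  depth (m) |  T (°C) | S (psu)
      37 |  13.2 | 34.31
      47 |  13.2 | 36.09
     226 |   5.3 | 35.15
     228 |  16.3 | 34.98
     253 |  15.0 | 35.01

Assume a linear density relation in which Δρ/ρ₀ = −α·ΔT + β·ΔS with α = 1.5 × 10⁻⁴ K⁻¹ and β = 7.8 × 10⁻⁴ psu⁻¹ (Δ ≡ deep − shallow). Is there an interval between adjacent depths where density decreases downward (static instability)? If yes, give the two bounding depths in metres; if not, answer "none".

226–228 m

Evaluate Δρ/ρ₀ = −αΔT + βΔS across each adjacent pair:
  37–47 m: −αΔT+βΔS = −(1.5 × 10⁻⁴)(+0.0)+(7.8 × 10⁻⁴)(+1.78) = 1.4 × 10⁻³ → stable
  47–226 m: −αΔT+βΔS = −(1.5 × 10⁻⁴)(-7.9)+(7.8 × 10⁻⁴)(-0.94) = 4.5 × 10⁻⁴ → stable
  226–228 m: −αΔT+βΔS = −(1.5 × 10⁻⁴)(+11.0)+(7.8 × 10⁻⁴)(-0.17) = -1.8 × 10⁻³ → UNSTABLE
  228–253 m: −αΔT+βΔS = −(1.5 × 10⁻⁴)(-1.3)+(7.8 × 10⁻⁴)(+0.03) = 2.2 × 10⁻⁴ → stable
The 226–228 m interval has Δρ < 0: lighter water underlies denser water.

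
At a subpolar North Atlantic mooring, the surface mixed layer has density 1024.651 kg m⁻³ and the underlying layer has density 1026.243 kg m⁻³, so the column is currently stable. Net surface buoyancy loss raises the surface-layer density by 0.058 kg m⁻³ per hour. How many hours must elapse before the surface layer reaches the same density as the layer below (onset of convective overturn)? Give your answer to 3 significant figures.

Density deficit of the surface layer: 1026.243 − 1024.651 = 1.592 kg m⁻³.
Required change = 1.592 / 0.058 = 27.4 hours.

27.4 hours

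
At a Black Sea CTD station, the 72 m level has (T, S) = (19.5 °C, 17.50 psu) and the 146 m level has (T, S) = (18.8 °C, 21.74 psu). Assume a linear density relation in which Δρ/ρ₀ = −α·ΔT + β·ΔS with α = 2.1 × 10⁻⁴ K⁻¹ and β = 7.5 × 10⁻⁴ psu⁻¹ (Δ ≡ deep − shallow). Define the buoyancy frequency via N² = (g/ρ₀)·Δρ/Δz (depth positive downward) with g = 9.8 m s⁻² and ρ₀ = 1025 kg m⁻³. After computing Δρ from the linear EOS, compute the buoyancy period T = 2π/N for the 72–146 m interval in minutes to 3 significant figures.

ΔT = -0.7 K, ΔS = +4.24 psu (deep − shallow).
Δρ/ρ₀ = −αΔT + βΔS = 1.47 × 10⁻⁴ + 3.18 × 10⁻³ = 3.327 × 10⁻³, so Δρ ≈ 3.410 kg m⁻³.
N² = (g/ρ₀)·Δρ/Δz = g·(Δρ/ρ₀)/Δz = 9.8 × 3.327 × 10⁻³ / 74 = 4.4060 × 10⁻⁴ s⁻².
N = √(4.4060 × 10⁻⁴) = 0.020990 rad s⁻¹ → T = 2π/N = 299.34 s = 4.9890 min ≈ 4.99 min.

4.99 min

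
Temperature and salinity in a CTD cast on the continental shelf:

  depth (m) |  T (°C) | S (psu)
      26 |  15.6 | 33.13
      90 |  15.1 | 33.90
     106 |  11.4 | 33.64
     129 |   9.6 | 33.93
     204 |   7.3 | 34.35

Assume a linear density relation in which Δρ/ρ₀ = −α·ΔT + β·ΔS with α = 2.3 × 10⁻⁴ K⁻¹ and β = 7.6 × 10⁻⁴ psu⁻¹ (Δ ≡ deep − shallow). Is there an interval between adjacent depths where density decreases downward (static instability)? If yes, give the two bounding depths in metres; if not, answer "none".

none

Evaluate Δρ/ρ₀ = −αΔT + βΔS across each adjacent pair:
  26–90 m: −αΔT+βΔS = −(2.3 × 10⁻⁴)(-0.5)+(7.6 × 10⁻⁴)(+0.77) = 7.0 × 10⁻⁴ → stable
  90–106 m: −αΔT+βΔS = −(2.3 × 10⁻⁴)(-3.7)+(7.6 × 10⁻⁴)(-0.26) = 6.5 × 10⁻⁴ → stable
  106–129 m: −αΔT+βΔS = −(2.3 × 10⁻⁴)(-1.8)+(7.6 × 10⁻⁴)(+0.29) = 6.3 × 10⁻⁴ → stable
  129–204 m: −αΔT+βΔS = −(2.3 × 10⁻⁴)(-2.3)+(7.6 × 10⁻⁴)(+0.42) = 8.5 × 10⁻⁴ → stable
Every interval has Δρ > 0: the column is stably stratified throughout.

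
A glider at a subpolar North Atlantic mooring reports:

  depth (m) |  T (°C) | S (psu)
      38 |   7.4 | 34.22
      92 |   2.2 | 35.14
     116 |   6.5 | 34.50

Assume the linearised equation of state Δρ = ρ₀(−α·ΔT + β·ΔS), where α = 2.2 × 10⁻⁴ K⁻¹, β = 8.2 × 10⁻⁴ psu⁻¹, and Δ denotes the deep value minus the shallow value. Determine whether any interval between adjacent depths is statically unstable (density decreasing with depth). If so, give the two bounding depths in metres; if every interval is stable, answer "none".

92–116 m

Evaluate Δρ/ρ₀ = −αΔT + βΔS across each adjacent pair:
  38–92 m: −αΔT+βΔS = −(2.2 × 10⁻⁴)(-5.2)+(8.2 × 10⁻⁴)(+0.92) = 1.9 × 10⁻³ → stable
  92–116 m: −αΔT+βΔS = −(2.2 × 10⁻⁴)(+4.3)+(8.2 × 10⁻⁴)(-0.64) = -1.5 × 10⁻³ → UNSTABLE
The 92–116 m interval has Δρ < 0: lighter water underlies denser water.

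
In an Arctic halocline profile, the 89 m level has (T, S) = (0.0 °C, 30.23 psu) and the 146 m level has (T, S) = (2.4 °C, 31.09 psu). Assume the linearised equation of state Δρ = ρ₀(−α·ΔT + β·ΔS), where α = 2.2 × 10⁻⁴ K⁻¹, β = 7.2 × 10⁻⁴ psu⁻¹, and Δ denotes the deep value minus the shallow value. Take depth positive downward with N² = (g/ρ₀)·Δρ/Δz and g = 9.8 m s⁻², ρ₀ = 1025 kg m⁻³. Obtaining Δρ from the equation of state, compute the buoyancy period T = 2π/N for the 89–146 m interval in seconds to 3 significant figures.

ΔT = +2.4 K, ΔS = +0.86 psu (deep − shallow).
Δρ/ρ₀ = −αΔT + βΔS = -5.28 × 10⁻⁴ + 6.192 × 10⁻⁴ = 9.12 × 10⁻⁵, so Δρ ≈ 0.09348 kg m⁻³.
N² = (g/ρ₀)·Δρ/Δz = g·(Δρ/ρ₀)/Δz = 9.8 × 9.12 × 10⁻⁵ / 57 = 1.5680 × 10⁻⁵ s⁻².
N = √(1.5680 × 10⁻⁵) = 3.9598 × 10⁻³ rad s⁻¹ → T = 2π/N = 1.5867 × 10³ s ≈ 1.59 × 10³ s.

1.59 × 10³ s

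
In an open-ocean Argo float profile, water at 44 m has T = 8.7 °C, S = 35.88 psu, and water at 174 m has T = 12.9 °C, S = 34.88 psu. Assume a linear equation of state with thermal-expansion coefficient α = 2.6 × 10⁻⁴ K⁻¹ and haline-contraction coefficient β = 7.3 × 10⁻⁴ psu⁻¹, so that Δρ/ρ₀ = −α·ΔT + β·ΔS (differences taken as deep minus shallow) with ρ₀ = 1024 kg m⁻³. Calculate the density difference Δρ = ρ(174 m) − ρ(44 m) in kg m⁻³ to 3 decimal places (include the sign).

-1.866 kg m⁻³

ΔT = +4.2 K, ΔS = -1.00 psu (deep − shallow).
Δρ/ρ₀ = −(2.6 × 10⁻⁴)(+4.2) + (7.3 × 10⁻⁴)(-1.00) = -1.822 × 10⁻³.
Δρ = 1024 × (-1.822 × 10⁻³) = -1.866 kg m⁻³.
Negative Δρ: lighter below, statically unstable.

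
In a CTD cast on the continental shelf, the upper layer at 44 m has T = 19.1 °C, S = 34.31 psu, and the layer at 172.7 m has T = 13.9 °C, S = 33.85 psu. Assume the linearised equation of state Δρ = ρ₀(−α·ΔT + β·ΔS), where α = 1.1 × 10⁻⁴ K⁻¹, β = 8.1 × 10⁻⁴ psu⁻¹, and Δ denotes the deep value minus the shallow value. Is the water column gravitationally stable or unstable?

ΔT = 13.9 − 19.1 = -5.2 K and ΔS = 33.85 − 34.31 = -0.46 psu (deep − shallow).
−αΔT = 5.72 × 10⁻⁴; βΔS = -3.726 × 10⁻⁴; sum Δρ/ρ₀ = 1.994 × 10⁻⁴.
Δρ/ρ₀ > 0, so Δρ > 0: deeper water is denser → statically stable.

stable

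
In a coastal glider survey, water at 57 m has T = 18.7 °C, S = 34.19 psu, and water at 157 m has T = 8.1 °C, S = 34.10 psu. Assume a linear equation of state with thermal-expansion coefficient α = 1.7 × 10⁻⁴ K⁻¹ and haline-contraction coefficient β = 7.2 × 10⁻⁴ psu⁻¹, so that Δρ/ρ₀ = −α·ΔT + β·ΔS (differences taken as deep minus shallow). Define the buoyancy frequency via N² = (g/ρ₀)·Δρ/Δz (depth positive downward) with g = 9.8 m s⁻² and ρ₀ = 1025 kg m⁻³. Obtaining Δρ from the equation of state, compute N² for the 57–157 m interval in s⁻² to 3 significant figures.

ΔT = -10.6 K, ΔS = -0.09 psu (deep − shallow).
Δρ/ρ₀ = −αΔT + βΔS = 1.802 × 10⁻³ − 6.48 × 10⁻⁵ = 1.7372 × 10⁻³, so Δρ ≈ 1.781 kg m⁻³.
N² = (g/ρ₀)·Δρ/Δz = g·(Δρ/ρ₀)/Δz = 9.8 × 1.7372 × 10⁻³ / 100 = 1.7025 × 10⁻⁴ s⁻² ≈ 1.70 × 10⁻⁴ s⁻².

1.70 × 10⁻⁴ s⁻²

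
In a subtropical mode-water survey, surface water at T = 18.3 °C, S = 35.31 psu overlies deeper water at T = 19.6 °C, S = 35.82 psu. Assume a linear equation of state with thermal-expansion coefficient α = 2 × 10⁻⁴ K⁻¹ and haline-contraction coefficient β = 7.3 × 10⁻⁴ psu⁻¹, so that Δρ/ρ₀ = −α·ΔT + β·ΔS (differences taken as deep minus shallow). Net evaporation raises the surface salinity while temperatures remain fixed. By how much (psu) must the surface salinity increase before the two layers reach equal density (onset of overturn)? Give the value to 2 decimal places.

Neutral buoyancy requires −α(T_deep − T_surf) + β(S_deep − S_surf′) = 0.
S_surf′ = S_deep − (α/β)·ΔT = 35.82 − (2 × 10⁻⁴/7.3 × 10⁻⁴)·(+1.3) = 35.4638 psu.
Increase required: 35.4638 − 35.31 = 0.1538 psu.

0.15 psu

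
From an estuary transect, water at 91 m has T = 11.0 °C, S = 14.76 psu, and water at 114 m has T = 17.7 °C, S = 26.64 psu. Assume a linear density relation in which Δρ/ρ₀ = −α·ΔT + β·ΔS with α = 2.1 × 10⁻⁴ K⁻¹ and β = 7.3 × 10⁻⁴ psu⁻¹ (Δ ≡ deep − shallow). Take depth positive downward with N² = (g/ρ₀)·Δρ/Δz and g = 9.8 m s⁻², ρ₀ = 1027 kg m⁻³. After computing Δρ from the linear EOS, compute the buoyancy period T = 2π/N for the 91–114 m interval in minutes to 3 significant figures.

ΔT = +6.7 K, ΔS = +11.88 psu (deep − shallow).
Δρ/ρ₀ = −αΔT + βΔS = -1.407 × 10⁻³ + 8.6724 × 10⁻³ = 7.2654 × 10⁻³, so Δρ ≈ 7.462 kg m⁻³.
N² = (g/ρ₀)·Δρ/Δz = g·(Δρ/ρ₀)/Δz = 9.8 × 7.2654 × 10⁻³ / 23 = 3.0957 × 10⁻³ s⁻².
N = √(3.0957 × 10⁻³) = 0.055639 rad s⁻¹ → T = 2π/N = 112.93 s = 1.8822 min ≈ 1.88 min.

1.88 min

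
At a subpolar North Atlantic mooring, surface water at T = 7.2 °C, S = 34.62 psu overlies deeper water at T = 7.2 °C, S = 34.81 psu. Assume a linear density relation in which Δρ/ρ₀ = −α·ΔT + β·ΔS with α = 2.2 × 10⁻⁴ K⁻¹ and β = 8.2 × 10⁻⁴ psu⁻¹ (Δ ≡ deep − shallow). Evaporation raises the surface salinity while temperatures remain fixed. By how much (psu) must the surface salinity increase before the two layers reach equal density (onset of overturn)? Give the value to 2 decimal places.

0.19 psu

Neutral buoyancy requires −α(T_deep − T_surf) + β(S_deep − S_surf′) = 0.
S_surf′ = S_deep − (α/β)·ΔT = 34.81 − (2.2 × 10⁻⁴/8.2 × 10⁻⁴)·(+0.0) = 34.8100 psu.
Increase required: 34.8100 − 34.62 = 0.1900 psu.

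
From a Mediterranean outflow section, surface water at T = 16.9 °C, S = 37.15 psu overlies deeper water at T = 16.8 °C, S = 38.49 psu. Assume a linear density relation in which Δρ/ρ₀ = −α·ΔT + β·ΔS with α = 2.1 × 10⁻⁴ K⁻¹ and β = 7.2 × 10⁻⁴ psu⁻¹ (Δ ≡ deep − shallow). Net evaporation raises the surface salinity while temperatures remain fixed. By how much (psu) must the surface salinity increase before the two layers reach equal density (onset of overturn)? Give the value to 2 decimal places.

Neutral buoyancy requires −α(T_deep − T_surf) + β(S_deep − S_surf′) = 0.
S_surf′ = S_deep − (α/β)·ΔT = 38.49 − (2.1 × 10⁻⁴/7.2 × 10⁻⁴)·(-0.1) = 38.5192 psu.
Increase required: 38.5192 − 37.15 = 1.3692 psu.

1.37 psu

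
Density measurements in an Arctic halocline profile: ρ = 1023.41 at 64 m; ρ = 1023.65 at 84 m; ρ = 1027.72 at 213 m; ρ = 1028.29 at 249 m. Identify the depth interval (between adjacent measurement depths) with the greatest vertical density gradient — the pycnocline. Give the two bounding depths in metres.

Compute the density gradient over each adjacent pair:
  64–84 m: Δρ/Δz = 0.24/20 = 0.012 kg m⁻⁴
  84–213 m: Δρ/Δz = 4.07/129 = 0.032 kg m⁻⁴
  213–249 m: Δρ/Δz = 0.57/36 = 0.016 kg m⁻⁴
The largest gradient is in the 84–213 m interval — the pycnocline.

84–213 m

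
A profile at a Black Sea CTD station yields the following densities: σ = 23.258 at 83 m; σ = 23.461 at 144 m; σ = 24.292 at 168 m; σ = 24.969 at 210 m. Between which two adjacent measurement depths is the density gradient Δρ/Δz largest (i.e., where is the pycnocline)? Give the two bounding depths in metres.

144–168 m

Compute the density gradient over each adjacent pair:
  83–144 m: Δρ/Δz = 0.203/61 = 3.3 × 10⁻³ kg m⁻⁴
  144–168 m: Δρ/Δz = 0.831/24 = 0.035 kg m⁻⁴
  168–210 m: Δρ/Δz = 0.677/42 = 0.016 kg m⁻⁴
The largest gradient is in the 144–168 m interval — the pycnocline.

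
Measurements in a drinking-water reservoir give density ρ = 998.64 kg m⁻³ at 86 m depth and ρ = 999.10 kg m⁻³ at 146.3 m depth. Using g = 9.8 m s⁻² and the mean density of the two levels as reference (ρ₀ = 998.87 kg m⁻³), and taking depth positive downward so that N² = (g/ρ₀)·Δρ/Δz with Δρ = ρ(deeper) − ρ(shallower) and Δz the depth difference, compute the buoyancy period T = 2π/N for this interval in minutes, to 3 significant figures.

12.1 min

Δρ = 999.10 − 998.64 = 0.46 kg m⁻³ over Δz = 146.3 − 86 = 60.3 m.
N² = (9.8/998.87) × (0.46/60.3) = 7.4844 × 10⁻⁵ s⁻².
N = √(7.4844 × 10⁻⁵) = 8.6512 × 10⁻³ rad s⁻¹, so T = 2π/N = 726.28 s = 12.105 min ≈ 12.1 min.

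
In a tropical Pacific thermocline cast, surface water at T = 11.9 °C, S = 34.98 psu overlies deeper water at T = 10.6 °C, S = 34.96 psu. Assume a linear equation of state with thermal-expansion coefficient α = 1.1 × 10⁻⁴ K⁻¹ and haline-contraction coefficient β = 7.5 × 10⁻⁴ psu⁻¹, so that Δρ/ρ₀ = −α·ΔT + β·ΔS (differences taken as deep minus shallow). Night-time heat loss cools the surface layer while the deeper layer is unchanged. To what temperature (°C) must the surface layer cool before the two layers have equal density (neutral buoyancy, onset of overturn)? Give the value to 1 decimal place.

Neutral buoyancy requires Δρ = 0, i.e. −α(T_deep − T_surf′) + β(S_deep − S_surf) = 0.
T_surf′ = T_deep − (β/α)·ΔS = 10.6 − (7.5 × 10⁻⁴/1.1 × 10⁻⁴)·(-0.02) = 10.736 °C.
Cooling required: 11.9 − (10.736) = 1.164 °C.

10.7 °C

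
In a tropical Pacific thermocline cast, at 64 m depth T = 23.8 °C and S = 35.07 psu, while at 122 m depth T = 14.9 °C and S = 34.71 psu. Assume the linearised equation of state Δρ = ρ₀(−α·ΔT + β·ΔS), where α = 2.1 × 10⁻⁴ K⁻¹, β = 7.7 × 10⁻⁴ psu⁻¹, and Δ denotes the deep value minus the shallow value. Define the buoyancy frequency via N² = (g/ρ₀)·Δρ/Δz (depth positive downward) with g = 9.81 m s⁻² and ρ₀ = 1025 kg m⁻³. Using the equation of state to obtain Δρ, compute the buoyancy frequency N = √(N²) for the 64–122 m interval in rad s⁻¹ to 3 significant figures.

0.0164 rad s⁻¹

ΔT = -8.9 K, ΔS = -0.36 psu (deep − shallow).
Δρ/ρ₀ = −αΔT + βΔS = 1.869 × 10⁻³ − 2.772 × 10⁻⁴ = 1.5918 × 10⁻³, so Δρ ≈ 1.632 kg m⁻³.
N² = (g/ρ₀)·Δρ/Δz = g·(Δρ/ρ₀)/Δz = 9.81 × 1.5918 × 10⁻³ / 58 = 2.6923 × 10⁻⁴ s⁻².
N = √(2.6923 × 10⁻⁴) = 0.016408 rad s⁻¹ ≈ 0.0164 rad s⁻¹.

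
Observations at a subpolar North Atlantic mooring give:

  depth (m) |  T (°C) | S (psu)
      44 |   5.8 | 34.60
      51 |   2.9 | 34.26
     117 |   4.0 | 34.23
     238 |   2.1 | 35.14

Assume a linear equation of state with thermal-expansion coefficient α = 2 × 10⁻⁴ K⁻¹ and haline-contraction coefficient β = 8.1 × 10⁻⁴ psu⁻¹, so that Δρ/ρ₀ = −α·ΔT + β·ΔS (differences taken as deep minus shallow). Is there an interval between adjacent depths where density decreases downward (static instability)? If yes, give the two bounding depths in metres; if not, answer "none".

Evaluate Δρ/ρ₀ = −αΔT + βΔS across each adjacent pair:
  44–51 m: −αΔT+βΔS = −(2 × 10⁻⁴)(-2.9)+(8.1 × 10⁻⁴)(-0.34) = 3.0 × 10⁻⁴ → stable
  51–117 m: −αΔT+βΔS = −(2 × 10⁻⁴)(+1.1)+(8.1 × 10⁻⁴)(-0.03) = -2.4 × 10⁻⁴ → UNSTABLE
  117–238 m: −αΔT+βΔS = −(2 × 10⁻⁴)(-1.9)+(8.1 × 10⁻⁴)(+0.91) = 1.1 × 10⁻³ → stable
The 51–117 m interval has Δρ < 0: lighter water underlies denser water.

51–117 m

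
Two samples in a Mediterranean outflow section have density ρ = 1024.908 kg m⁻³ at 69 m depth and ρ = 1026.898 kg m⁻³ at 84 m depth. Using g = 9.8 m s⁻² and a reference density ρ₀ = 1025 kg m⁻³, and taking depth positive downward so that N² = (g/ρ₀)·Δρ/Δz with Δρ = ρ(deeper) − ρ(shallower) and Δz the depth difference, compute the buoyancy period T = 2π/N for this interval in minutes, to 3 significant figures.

Δρ = 1026.898 − 1024.908 = 1.990 kg m⁻³ over Δz = 84 − 69 = 15 m.
N² = (9.8/1025) × (1.990/15) = 1.2684 × 10⁻³ s⁻².
N = √(1.2684 × 10⁻³) = 0.035615 rad s⁻¹, so T = 2π/N = 176.42 s = 2.9403 min ≈ 2.94 min.

2.94 min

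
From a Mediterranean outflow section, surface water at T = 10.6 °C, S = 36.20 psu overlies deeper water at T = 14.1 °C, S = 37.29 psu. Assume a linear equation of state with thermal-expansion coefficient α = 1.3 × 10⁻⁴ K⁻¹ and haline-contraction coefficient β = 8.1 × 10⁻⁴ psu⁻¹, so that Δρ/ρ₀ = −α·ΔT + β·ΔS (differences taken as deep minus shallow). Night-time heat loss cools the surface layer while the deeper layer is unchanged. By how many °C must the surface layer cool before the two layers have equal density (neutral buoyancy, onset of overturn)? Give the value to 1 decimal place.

Neutral buoyancy requires Δρ = 0, i.e. −α(T_deep − T_surf′) + β(S_deep − S_surf) = 0.
T_surf′ = T_deep − (β/α)·ΔS = 14.1 − (8.1 × 10⁻⁴/1.3 × 10⁻⁴)·(+1.09) = 7.308 °C.
Cooling required: 10.6 − (7.308) = 3.292 °C.

3.3 °C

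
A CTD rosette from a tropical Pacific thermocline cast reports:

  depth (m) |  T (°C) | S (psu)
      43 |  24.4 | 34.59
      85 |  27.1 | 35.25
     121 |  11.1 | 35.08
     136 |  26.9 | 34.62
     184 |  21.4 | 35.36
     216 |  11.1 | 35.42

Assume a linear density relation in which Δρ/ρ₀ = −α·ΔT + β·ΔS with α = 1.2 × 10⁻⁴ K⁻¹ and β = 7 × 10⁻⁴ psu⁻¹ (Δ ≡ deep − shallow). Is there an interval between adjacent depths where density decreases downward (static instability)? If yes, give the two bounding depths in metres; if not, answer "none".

121–136 m

Evaluate Δρ/ρ₀ = −αΔT + βΔS across each adjacent pair:
  43–85 m: −αΔT+βΔS = −(1.2 × 10⁻⁴)(+2.7)+(7 × 10⁻⁴)(+0.66) = 1.4 × 10⁻⁴ → stable
  85–121 m: −αΔT+βΔS = −(1.2 × 10⁻⁴)(-16.0)+(7 × 10⁻⁴)(-0.17) = 1.8 × 10⁻³ → stable
  121–136 m: −αΔT+βΔS = −(1.2 × 10⁻⁴)(+15.8)+(7 × 10⁻⁴)(-0.46) = -2.2 × 10⁻³ → UNSTABLE
  136–184 m: −αΔT+βΔS = −(1.2 × 10⁻⁴)(-5.5)+(7 × 10⁻⁴)(+0.74) = 1.2 × 10⁻³ → stable
  184–216 m: −αΔT+βΔS = −(1.2 × 10⁻⁴)(-10.3)+(7 × 10⁻⁴)(+0.06) = 1.3 × 10⁻³ → stable
The 121–136 m interval has Δρ < 0: lighter water underlies denser water.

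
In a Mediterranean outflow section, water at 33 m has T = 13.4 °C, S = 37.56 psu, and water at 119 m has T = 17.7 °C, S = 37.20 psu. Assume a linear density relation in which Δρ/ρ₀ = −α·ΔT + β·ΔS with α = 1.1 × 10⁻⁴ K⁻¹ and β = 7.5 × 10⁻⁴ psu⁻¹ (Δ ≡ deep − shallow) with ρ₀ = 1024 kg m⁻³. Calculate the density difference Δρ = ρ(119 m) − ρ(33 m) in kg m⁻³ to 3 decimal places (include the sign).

-0.761 kg m⁻³

ΔT = +4.3 K, ΔS = -0.36 psu (deep − shallow).
Δρ/ρ₀ = −(1.1 × 10⁻⁴)(+4.3) + (7.5 × 10⁻⁴)(-0.36) = -7.43 × 10⁻⁴.
Δρ = 1024 × (-7.43 × 10⁻⁴) = -0.761 kg m⁻³.
Negative Δρ: lighter below, statically unstable.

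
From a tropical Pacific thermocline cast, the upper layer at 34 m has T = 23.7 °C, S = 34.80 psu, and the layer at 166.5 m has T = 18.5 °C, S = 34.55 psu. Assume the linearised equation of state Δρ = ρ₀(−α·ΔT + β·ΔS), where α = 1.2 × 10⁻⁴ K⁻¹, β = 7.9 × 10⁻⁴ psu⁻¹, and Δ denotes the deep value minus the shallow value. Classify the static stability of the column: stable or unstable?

stable

ΔT = 18.5 − 23.7 = -5.2 K and ΔS = 34.55 − 34.80 = -0.25 psu (deep − shallow).
−αΔT = 6.24 × 10⁻⁴; βΔS = -1.975 × 10⁻⁴; sum Δρ/ρ₀ = 4.265 × 10⁻⁴.
Δρ/ρ₀ > 0, so Δρ > 0: deeper water is denser → statically stable.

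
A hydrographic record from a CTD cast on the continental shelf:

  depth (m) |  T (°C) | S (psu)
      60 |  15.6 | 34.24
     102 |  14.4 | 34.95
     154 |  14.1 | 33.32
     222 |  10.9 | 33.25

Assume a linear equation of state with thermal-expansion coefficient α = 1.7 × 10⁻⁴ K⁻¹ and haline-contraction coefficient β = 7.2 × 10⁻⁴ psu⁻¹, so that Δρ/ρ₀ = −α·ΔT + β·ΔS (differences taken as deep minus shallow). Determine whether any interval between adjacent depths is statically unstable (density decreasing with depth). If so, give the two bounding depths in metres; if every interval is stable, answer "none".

Evaluate Δρ/ρ₀ = −αΔT + βΔS across each adjacent pair:
  60–102 m: −αΔT+βΔS = −(1.7 × 10⁻⁴)(-1.2)+(7.2 × 10⁻⁴)(+0.71) = 7.2 × 10⁻⁴ → stable
  102–154 m: −αΔT+βΔS = −(1.7 × 10⁻⁴)(-0.3)+(7.2 × 10⁻⁴)(-1.63) = -1.1 × 10⁻³ → UNSTABLE
  154–222 m: −αΔT+βΔS = −(1.7 × 10⁻⁴)(-3.2)+(7.2 × 10⁻⁴)(-0.07) = 4.9 × 10⁻⁴ → stable
The 102–154 m interval has Δρ < 0: lighter water underlies denser water.

102–154 m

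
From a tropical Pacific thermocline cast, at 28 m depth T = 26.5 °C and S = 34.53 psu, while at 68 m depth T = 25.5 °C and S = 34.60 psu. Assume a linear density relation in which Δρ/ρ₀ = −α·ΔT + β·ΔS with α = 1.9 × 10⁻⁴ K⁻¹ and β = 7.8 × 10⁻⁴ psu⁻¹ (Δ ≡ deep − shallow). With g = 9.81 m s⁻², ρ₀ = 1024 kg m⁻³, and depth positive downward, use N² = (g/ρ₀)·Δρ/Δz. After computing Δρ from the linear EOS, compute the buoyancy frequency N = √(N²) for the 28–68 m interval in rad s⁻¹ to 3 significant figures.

7.75 × 10⁻³ rad s⁻¹

ΔT = -1.0 K, ΔS = +0.07 psu (deep − shallow).
Δρ/ρ₀ = −αΔT + βΔS = 1.90 × 10⁻⁴ + 5.46 × 10⁻⁵ = 2.446 × 10⁻⁴, so Δρ ≈ 0.2505 kg m⁻³.
N² = (g/ρ₀)·Δρ/Δz = g·(Δρ/ρ₀)/Δz = 9.81 × 2.446 × 10⁻⁴ / 40 = 5.9988 × 10⁻⁵ s⁻².
N = √(5.9988 × 10⁻⁵) = 7.7452 × 10⁻³ rad s⁻¹ ≈ 7.75 × 10⁻³ rad s⁻¹.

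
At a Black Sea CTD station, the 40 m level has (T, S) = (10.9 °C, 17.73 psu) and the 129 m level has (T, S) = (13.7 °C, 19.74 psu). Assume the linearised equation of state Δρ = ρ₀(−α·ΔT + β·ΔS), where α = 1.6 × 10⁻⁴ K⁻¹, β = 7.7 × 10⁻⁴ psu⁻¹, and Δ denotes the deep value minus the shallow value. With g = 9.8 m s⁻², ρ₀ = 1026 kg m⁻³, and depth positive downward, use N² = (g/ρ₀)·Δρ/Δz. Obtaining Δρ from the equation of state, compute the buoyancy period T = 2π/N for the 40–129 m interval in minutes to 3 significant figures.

ΔT = +2.8 K, ΔS = +2.01 psu (deep − shallow).
Δρ/ρ₀ = −αΔT + βΔS = -4.48 × 10⁻⁴ + 1.5477 × 10⁻³ = 1.0997 × 10⁻³, so Δρ ≈ 1.128 kg m⁻³.
N² = (g/ρ₀)·Δρ/Δz = g·(Δρ/ρ₀)/Δz = 9.8 × 1.0997 × 10⁻³ / 89 = 1.2109 × 10⁻⁴ s⁻².
N = √(1.2109 × 10⁻⁴) = 0.011004 rad s⁻¹ → T = 2π/N = 570.99 s = 9.5165 min ≈ 9.52 min.

9.52 min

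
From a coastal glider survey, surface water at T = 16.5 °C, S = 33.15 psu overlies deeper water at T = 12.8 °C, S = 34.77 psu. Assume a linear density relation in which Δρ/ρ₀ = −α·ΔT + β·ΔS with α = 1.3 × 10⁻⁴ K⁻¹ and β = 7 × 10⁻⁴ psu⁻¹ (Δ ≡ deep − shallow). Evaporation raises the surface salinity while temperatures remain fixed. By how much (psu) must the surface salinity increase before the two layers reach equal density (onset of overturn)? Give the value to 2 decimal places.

Neutral buoyancy requires −α(T_deep − T_surf) + β(S_deep − S_surf′) = 0.
S_surf′ = S_deep − (α/β)·ΔT = 34.77 − (1.3 × 10⁻⁴/7 × 10⁻⁴)·(-3.7) = 35.4571 psu.
Increase required: 35.4571 − 33.15 = 2.3071 psu.

2.31 psu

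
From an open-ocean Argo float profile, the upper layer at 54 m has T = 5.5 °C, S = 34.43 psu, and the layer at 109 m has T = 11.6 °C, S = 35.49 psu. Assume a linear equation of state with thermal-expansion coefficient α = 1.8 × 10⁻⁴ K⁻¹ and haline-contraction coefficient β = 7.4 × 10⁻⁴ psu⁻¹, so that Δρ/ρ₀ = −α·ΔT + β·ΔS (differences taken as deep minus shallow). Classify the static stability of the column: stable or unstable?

unstable

ΔT = 11.6 − 5.5 = +6.1 K and ΔS = 35.49 − 34.43 = +1.06 psu (deep − shallow).
−αΔT = -1.098 × 10⁻³; βΔS = 7.844 × 10⁻⁴; sum Δρ/ρ₀ = -3.136 × 10⁻⁴.
Δρ/ρ₀ < 0, so Δρ < 0: deeper water is lighter → statically unstable; the column would overturn.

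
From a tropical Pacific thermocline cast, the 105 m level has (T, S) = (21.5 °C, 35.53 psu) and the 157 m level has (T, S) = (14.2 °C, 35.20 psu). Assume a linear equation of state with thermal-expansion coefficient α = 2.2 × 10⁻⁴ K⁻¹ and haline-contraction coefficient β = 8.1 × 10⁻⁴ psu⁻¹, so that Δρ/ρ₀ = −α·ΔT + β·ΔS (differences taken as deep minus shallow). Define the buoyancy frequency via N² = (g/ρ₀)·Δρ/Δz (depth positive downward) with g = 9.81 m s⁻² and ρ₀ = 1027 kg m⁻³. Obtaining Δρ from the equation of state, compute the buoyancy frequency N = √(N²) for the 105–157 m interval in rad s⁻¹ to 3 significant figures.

ΔT = -7.3 K, ΔS = -0.33 psu (deep − shallow).
Δρ/ρ₀ = −αΔT + βΔS = 1.606 × 10⁻³ − 2.673 × 10⁻⁴ = 1.3387 × 10⁻³, so Δρ ≈ 1.375 kg m⁻³.
N² = (g/ρ₀)·Δρ/Δz = g·(Δρ/ρ₀)/Δz = 9.81 × 1.3387 × 10⁻³ / 52 = 2.5255 × 10⁻⁴ s⁻².
N = √(2.5255 × 10⁻⁴) = 0.015892 rad s⁻¹ ≈ 0.0159 rad s⁻¹.

0.0159 rad s⁻¹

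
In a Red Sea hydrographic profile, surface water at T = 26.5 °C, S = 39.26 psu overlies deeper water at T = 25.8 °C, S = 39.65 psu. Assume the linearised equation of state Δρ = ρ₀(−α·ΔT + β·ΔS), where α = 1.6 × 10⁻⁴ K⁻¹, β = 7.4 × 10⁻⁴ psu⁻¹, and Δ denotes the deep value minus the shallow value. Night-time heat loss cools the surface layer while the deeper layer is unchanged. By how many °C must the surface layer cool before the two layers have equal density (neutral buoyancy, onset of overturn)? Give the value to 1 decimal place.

Neutral buoyancy requires Δρ = 0, i.e. −α(T_deep − T_surf′) + β(S_deep − S_surf) = 0.
T_surf′ = T_deep − (β/α)·ΔS = 25.8 − (7.4 × 10⁻⁴/1.6 × 10⁻⁴)·(+0.39) = 23.996 °C.
Cooling required: 26.5 − (23.996) = 2.504 °C.

2.5 °C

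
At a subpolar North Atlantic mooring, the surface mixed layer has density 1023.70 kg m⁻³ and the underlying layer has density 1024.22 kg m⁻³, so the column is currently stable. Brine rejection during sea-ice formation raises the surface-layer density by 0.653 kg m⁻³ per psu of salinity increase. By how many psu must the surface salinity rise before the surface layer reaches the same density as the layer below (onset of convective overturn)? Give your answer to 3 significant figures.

Density deficit of the surface layer: 1024.22 − 1023.70 = 0.52 kg m⁻³.
Required change = 0.52 / 0.653 = 0.796 psu.

0.796 psu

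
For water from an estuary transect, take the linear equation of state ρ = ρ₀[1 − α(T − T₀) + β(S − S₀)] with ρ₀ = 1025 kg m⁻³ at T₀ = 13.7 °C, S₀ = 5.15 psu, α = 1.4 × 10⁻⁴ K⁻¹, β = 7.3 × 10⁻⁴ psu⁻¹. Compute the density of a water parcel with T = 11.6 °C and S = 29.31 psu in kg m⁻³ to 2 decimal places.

T − T₀ = -2.1 K, S − S₀ = +24.16 psu.
Bracket = 1 − α·(-2.1) + β·(+24.16) = 1 + (0.0179308) = 1.0179308.
ρ = 1025 × 1.0179308 = 1043.38 kg m⁻³.

1043.38 kg m⁻³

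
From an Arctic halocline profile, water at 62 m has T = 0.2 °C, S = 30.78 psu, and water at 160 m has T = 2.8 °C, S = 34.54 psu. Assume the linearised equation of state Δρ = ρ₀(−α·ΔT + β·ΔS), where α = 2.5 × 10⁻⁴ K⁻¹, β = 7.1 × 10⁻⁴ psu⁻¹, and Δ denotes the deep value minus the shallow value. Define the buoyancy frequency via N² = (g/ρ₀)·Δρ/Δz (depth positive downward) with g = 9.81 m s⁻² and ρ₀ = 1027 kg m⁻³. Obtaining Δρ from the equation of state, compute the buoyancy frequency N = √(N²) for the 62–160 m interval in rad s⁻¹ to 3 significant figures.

ΔT = +2.6 K, ΔS = +3.76 psu (deep − shallow).
Δρ/ρ₀ = −αΔT + βΔS = -6.50 × 10⁻⁴ + 2.6696 × 10⁻³ = 2.0196 × 10⁻³, so Δρ ≈ 2.074 kg m⁻³.
N² = (g/ρ₀)·Δρ/Δz = g·(Δρ/ρ₀)/Δz = 9.81 × 2.0196 × 10⁻³ / 98 = 2.0217 × 10⁻⁴ s⁻².
N = √(2.0217 × 10⁻⁴) = 0.014219 rad s⁻¹ ≈ 0.0142 rad s⁻¹.

0.0142 rad s⁻¹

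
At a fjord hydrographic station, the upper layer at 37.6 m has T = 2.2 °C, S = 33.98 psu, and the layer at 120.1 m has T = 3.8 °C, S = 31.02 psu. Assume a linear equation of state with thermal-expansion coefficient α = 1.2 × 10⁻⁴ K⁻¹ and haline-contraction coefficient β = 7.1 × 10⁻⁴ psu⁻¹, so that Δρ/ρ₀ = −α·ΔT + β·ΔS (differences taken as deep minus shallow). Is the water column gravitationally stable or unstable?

ΔT = 3.8 − 2.2 = +1.6 K and ΔS = 31.02 − 33.98 = -2.96 psu (deep − shallow).
−αΔT = -1.92 × 10⁻⁴; βΔS = -2.1016 × 10⁻³; sum Δρ/ρ₀ = -2.2936 × 10⁻³.
Δρ/ρ₀ < 0, so Δρ < 0: deeper water is lighter → statically unstable; the column would overturn.

unstable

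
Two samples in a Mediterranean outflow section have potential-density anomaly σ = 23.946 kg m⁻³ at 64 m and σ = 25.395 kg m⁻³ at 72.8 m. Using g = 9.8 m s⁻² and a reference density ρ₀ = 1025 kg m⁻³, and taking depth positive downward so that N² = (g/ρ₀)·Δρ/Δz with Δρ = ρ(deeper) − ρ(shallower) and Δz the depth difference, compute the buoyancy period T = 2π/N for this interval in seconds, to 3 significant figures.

158 s

Δρ = 1025.395 − 1023.946 = 1.449 kg m⁻³ over Δz = 72.8 − 64 = 8.8 m.
N² = (9.8/1025) × (1.449/8.8) = 1.5743 × 10⁻³ s⁻².
N = √(1.5743 × 10⁻³) = 0.039677 rad s⁻¹, so T = 2π/N = 158.36 s ≈ 158 s.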